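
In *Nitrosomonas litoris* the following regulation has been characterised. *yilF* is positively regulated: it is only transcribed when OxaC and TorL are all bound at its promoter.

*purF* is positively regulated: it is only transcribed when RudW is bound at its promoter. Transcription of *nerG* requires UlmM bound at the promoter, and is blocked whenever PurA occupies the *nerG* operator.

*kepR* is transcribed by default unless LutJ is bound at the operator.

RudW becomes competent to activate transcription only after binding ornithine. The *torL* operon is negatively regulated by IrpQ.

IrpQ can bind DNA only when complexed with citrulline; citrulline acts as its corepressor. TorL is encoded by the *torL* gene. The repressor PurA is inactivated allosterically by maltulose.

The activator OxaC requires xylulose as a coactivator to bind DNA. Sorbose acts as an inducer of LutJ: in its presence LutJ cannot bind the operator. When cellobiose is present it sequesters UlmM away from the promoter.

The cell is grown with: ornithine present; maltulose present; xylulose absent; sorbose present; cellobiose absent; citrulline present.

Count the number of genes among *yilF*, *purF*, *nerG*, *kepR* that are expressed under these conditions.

Xylulose is absent, so OxaC is inactive.
Citrulline is present, so IrpQ is active.
With repressor IrpQ bound, *torL* is not transcribed.
So TorL is not produced.
Required activator OxaC is absent, so *yilF* is not transcribed.
→ *yilF* is OFF.
Ornithine is present, so RudW is active.
No repressor is bound and RudW is active, so *purF* is transcribed.
→ *purF* is ON.
Maltulose is present, so PurA is inactive.
Cellobiose is absent, so UlmM is active.
No repressor is bound and UlmM is active, so *nerG* is transcribed.
→ *nerG* is ON.
Sorbose is present, so LutJ is inactive.
With no repressor bound, *kepR* is transcribed.
→ *kepR* is ON.
3 of the 4 genes are transcribed.

3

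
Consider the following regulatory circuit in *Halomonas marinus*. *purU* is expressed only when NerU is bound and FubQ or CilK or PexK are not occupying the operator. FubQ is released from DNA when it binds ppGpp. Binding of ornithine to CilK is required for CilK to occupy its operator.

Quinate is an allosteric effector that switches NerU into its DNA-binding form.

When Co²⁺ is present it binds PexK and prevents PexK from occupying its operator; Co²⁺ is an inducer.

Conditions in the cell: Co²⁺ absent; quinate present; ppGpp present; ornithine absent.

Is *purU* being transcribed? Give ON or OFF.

OFF

ppGpp is present, so FubQ is inactive.
Ornithine is absent, so CilK is inactive.
Quinate is present, so NerU is active.
Co²⁺ is absent, so PexK is active.
With repressor PexK bound, *purU* is not transcribed.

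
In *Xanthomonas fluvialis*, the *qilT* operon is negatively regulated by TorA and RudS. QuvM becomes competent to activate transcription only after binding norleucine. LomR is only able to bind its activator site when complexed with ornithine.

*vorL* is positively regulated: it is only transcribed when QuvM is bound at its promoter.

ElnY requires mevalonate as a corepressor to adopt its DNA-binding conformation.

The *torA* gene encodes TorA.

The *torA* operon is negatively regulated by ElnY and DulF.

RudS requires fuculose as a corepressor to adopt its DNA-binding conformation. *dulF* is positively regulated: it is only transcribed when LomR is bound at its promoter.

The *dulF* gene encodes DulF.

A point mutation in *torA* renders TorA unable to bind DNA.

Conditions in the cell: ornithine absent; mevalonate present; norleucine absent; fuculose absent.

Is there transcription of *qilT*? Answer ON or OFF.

TorA is non-functional in this strain, so it has no effect.
Fuculose is absent, so RudS is inactive.
With no repressor bound, *qilT* is transcribed.

ON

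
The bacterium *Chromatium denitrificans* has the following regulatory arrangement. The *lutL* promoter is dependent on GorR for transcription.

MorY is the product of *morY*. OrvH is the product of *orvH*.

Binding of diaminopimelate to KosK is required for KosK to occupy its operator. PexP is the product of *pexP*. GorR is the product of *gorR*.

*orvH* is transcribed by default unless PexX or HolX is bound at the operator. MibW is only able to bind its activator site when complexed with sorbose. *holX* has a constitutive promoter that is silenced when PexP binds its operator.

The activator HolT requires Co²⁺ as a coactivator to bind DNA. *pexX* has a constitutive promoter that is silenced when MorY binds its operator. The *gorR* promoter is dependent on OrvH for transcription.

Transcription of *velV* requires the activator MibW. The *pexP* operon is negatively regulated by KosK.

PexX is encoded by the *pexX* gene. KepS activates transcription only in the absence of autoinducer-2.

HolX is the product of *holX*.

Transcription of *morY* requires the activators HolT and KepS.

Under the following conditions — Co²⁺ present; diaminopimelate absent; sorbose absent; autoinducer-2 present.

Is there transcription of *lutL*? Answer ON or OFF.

Co²⁺ is present, so HolT is active.
Autoinducer-2 is present, so KepS is inactive.
Required activator KepS is absent, so *morY* is not transcribed.
So MorY is not produced.
With no repressor bound, *pexX* is transcribed.
So PexX is produced and active.
Diaminopimelate is absent, so KosK is inactive.
With no repressor bound, *pexP* is transcribed.
So PexP is produced and active.
With repressor PexP bound, *holX* is not transcribed.
So HolX is not produced.
With repressor PexX bound, *orvH* is not transcribed.
So OrvH is not produced.
Required activator OrvH is absent, so *gorR* is not transcribed.
So GorR is not produced.
Required activator GorR is absent, so *lutL* is not transcribed.

OFF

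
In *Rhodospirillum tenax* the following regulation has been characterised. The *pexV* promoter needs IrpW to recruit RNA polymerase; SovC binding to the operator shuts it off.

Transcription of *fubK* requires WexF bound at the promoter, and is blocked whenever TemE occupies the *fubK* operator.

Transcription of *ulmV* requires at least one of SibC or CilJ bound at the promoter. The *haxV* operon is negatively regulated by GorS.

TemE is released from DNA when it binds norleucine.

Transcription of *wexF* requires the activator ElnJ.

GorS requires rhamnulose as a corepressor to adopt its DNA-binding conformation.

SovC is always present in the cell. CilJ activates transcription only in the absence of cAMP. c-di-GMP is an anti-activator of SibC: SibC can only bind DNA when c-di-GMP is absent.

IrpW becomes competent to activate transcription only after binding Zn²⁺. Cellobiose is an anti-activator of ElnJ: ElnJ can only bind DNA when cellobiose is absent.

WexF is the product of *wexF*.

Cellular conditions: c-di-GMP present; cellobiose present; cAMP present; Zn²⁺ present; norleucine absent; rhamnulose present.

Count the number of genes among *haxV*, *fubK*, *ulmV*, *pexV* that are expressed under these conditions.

0

Rhamnulose is present, so GorS is active.
With repressor GorS bound, *haxV* is not transcribed.
→ *haxV* is OFF.
Cellobiose is present, so ElnJ is inactive.
Required activator ElnJ is absent, so *wexF* is not transcribed.
So WexF is not produced.
Norleucine is absent, so TemE is active.
With repressor TemE bound, *fubK* is not transcribed.
→ *fubK* is OFF.
c-di-GMP is present, so SibC is inactive.
cAMP is present, so CilJ is inactive.
No activator is available at the *ulmV* promoter, so *ulmV* is not transcribed.
→ *ulmV* is OFF.
SovC is produced constitutively and is active.
Zn²⁺ is present, so IrpW is active.
With repressor SovC bound, *pexV* is not transcribed.
→ *pexV* is OFF.
0 of the 4 genes are transcribed.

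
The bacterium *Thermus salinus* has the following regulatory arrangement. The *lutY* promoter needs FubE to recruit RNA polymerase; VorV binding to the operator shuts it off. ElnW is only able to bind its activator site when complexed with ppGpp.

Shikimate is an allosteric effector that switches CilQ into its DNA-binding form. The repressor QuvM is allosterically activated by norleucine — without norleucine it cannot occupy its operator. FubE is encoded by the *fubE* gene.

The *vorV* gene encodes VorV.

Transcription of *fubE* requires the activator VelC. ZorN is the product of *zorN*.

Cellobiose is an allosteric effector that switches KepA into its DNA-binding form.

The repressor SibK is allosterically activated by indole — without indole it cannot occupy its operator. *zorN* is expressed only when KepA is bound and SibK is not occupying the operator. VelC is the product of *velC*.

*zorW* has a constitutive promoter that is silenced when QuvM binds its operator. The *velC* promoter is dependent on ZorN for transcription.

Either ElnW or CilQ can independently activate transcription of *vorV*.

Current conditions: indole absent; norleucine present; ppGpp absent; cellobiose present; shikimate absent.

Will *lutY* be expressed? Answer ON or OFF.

ON

ppGpp is absent, so ElnW is inactive.
Shikimate is absent, so CilQ is inactive.
No activator is available at the *vorV* promoter, so *vorV* is not transcribed.
So VorV is not produced.
Cellobiose is present, so KepA is active.
Indole is absent, so SibK is inactive.
No repressor is bound and KepA is active, so *zorN* is transcribed.
So ZorN is produced and active.
No repressor is bound and ZorN is active, so *velC* is transcribed.
So VelC is produced and active.
No repressor is bound and VelC is active, so *fubE* is transcribed.
So FubE is produced and active.
No repressor is bound and FubE is active, so *lutY* is transcribed.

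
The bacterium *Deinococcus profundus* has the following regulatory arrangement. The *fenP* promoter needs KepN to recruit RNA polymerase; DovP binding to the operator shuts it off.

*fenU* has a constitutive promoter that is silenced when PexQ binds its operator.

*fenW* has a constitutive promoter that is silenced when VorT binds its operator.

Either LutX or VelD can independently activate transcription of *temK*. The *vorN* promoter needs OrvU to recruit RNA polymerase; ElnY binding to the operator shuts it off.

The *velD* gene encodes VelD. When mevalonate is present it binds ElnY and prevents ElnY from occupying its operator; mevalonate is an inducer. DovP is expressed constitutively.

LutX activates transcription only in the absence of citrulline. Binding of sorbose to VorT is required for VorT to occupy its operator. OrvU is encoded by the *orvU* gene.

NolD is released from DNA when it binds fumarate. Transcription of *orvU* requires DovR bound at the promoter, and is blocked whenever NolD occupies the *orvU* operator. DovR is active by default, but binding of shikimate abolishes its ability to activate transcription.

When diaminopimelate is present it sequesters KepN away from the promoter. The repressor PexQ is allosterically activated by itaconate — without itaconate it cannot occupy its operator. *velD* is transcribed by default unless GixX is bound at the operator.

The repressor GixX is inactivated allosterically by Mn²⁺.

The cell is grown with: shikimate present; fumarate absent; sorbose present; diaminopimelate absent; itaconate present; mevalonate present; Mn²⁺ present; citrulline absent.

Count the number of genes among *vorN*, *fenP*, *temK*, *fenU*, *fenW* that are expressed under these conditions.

Fumarate is absent, so NolD is active.
Shikimate is present, so DovR is inactive.
With repressor NolD bound, *orvU* is not transcribed.
So OrvU is not produced.
Mevalonate is present, so ElnY is inactive.
Required activator OrvU is absent, so *vorN* is not transcribed.
→ *vorN* is OFF.
Diaminopimelate is absent, so KepN is active.
DovP is produced constitutively and is active.
With repressor DovP bound, *fenP* is not transcribed.
→ *fenP* is OFF.
Citrulline is absent, so LutX is active.
Mn²⁺ is present, so GixX is inactive.
With no repressor bound, *velD* is transcribed.
So VelD is produced and active.
Activator LutX is present, so *temK* is transcribed.
→ *temK* is ON.
Itaconate is present, so PexQ is active.
With repressor PexQ bound, *fenU* is not transcribed.
→ *fenU* is OFF.
Sorbose is present, so VorT is active.
With repressor VorT bound, *fenW* is not transcribed.
→ *fenW* is OFF.
1 of the 5 genes is transcribed.

1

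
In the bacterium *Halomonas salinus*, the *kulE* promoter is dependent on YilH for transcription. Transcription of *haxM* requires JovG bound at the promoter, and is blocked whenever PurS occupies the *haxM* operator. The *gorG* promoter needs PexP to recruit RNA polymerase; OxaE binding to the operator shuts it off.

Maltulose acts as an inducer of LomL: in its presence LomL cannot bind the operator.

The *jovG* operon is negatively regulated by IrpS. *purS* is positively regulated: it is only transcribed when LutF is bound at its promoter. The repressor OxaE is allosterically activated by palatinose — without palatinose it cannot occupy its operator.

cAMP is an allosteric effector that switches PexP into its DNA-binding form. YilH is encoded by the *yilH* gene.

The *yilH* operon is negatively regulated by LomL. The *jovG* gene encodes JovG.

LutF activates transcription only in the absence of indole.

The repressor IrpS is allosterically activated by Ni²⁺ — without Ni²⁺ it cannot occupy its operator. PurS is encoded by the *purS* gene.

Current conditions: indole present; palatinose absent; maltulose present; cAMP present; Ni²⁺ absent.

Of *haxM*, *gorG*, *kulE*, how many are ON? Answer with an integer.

3

Ni²⁺ is absent, so IrpS is inactive.
With no repressor bound, *jovG* is transcribed.
So JovG is produced and active.
Indole is present, so LutF is inactive.
Required activator LutF is absent, so *purS* is not transcribed.
So PurS is not produced.
No repressor is bound and JovG is active, so *haxM* is transcribed.
→ *haxM* is ON.
cAMP is present, so PexP is active.
Palatinose is absent, so OxaE is inactive.
No repressor is bound and PexP is active, so *gorG* is transcribed.
→ *gorG* is ON.
Maltulose is present, so LomL is inactive.
With no repressor bound, *yilH* is transcribed.
So YilH is produced and active.
No repressor is bound and YilH is active, so *kulE* is transcribed.
→ *kulE* is ON.
3 of the 3 genes are transcribed.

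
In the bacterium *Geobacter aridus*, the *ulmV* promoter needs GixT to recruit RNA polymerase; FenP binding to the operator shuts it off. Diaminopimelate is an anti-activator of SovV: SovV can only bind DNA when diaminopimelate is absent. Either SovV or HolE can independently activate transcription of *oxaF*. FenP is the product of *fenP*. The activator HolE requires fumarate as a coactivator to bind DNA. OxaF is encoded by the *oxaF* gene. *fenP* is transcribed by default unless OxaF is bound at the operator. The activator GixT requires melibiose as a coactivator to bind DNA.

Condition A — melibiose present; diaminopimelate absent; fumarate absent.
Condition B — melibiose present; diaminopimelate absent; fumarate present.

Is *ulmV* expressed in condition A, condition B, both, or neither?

both

Condition A:
Melibiose is present, so GixT is active.
Diaminopimelate is absent, so SovV is active.
Fumarate is absent, so HolE is inactive.
Activator SovV is present, so *oxaF* is transcribed.
So OxaF is produced and active.
With repressor OxaF bound, *fenP* is not transcribed.
So FenP is not produced.
No repressor is bound and GixT is active, so *ulmV* is transcribed.
→ *ulmV* is ON in A.
Condition B:
Melibiose is present, so GixT is active.
Diaminopimelate is absent, so SovV is active.
Fumarate is present, so HolE is active.
Activator SovV is present, so *oxaF* is transcribed.
So OxaF is produced and active.
With repressor OxaF bound, *fenP* is not transcribed.
So FenP is not produced.
No repressor is bound and GixT is active, so *ulmV* is transcribed.
→ *ulmV* is ON in B.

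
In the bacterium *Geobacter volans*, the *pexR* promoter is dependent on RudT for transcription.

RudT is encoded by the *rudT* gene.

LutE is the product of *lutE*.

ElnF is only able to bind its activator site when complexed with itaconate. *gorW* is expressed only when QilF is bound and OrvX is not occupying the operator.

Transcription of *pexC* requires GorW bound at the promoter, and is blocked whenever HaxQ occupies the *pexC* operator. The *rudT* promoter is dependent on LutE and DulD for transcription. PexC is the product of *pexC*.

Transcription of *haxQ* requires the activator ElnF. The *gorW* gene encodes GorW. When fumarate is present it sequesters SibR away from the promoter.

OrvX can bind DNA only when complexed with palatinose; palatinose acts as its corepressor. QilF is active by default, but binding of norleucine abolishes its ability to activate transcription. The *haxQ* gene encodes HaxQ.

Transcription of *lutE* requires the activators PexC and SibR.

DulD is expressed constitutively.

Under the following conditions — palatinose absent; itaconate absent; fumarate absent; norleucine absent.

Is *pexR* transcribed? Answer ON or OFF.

ON

Palatinose is absent, so OrvX is inactive.
Norleucine is absent, so QilF is active.
No repressor is bound and QilF is active, so *gorW* is transcribed.
So GorW is produced and active.
Itaconate is absent, so ElnF is inactive.
Required activator ElnF is absent, so *haxQ* is not transcribed.
So HaxQ is not produced.
No repressor is bound and GorW is active, so *pexC* is transcribed.
So PexC is produced and active.
Fumarate is absent, so SibR is active.
No repressor is bound and PexC and SibR are active, so *lutE* is transcribed.
So LutE is produced and active.
DulD is produced constitutively and is active.
No repressor is bound and LutE and DulD are active, so *rudT* is transcribed.
So RudT is produced and active.
No repressor is bound and RudT is active, so *pexR* is transcribed.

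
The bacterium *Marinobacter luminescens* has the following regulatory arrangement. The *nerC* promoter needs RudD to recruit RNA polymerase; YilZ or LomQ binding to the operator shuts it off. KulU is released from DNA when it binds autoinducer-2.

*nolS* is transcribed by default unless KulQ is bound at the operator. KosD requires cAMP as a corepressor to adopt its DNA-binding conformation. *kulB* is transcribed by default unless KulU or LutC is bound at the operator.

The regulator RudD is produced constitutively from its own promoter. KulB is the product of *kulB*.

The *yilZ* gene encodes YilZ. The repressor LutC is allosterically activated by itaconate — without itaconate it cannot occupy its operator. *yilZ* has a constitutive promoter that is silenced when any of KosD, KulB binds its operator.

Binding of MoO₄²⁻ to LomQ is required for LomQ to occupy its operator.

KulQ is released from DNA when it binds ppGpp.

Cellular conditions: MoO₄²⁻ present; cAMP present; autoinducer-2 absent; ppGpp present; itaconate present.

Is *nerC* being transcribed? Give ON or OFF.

OFF

RudD is produced constitutively and is active.
cAMP is present, so KosD is active.
Autoinducer-2 is absent, so KulU is active.
Itaconate is present, so LutC is active.
With repressor KulU bound, *kulB* is not transcribed.
So KulB is not produced.
With repressor KosD bound, *yilZ* is not transcribed.
So YilZ is not produced.
MoO₄²⁻ is present, so LomQ is active.
With repressor LomQ bound, *nerC* is not transcribed.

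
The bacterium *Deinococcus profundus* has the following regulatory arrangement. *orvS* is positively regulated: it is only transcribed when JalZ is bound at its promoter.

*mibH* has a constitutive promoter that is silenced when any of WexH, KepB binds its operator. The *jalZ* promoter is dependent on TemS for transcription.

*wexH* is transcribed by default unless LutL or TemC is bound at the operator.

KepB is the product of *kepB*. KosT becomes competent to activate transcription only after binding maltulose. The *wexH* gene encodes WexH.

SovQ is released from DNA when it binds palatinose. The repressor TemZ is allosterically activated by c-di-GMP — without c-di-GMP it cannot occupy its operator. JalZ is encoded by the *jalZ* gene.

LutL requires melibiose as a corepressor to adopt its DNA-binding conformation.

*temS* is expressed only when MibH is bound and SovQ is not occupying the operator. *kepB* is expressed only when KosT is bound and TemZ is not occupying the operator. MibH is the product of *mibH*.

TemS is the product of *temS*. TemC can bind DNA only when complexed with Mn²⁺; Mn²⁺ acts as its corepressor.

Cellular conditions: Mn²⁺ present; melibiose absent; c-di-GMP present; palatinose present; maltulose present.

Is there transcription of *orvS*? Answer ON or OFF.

Melibiose is absent, so LutL is inactive.
Mn²⁺ is present, so TemC is active.
With repressor TemC bound, *wexH* is not transcribed.
So WexH is not produced.
Maltulose is present, so KosT is active.
c-di-GMP is present, so TemZ is active.
With repressor TemZ bound, *kepB* is not transcribed.
So KepB is not produced.
With no repressor bound, *mibH* is transcribed.
So MibH is produced and active.
Palatinose is present, so SovQ is inactive.
No repressor is bound and MibH is active, so *temS* is transcribed.
So TemS is produced and active.
No repressor is bound and TemS is active, so *jalZ* is transcribed.
So JalZ is produced and active.
No repressor is bound and JalZ is active, so *orvS* is transcribed.

ON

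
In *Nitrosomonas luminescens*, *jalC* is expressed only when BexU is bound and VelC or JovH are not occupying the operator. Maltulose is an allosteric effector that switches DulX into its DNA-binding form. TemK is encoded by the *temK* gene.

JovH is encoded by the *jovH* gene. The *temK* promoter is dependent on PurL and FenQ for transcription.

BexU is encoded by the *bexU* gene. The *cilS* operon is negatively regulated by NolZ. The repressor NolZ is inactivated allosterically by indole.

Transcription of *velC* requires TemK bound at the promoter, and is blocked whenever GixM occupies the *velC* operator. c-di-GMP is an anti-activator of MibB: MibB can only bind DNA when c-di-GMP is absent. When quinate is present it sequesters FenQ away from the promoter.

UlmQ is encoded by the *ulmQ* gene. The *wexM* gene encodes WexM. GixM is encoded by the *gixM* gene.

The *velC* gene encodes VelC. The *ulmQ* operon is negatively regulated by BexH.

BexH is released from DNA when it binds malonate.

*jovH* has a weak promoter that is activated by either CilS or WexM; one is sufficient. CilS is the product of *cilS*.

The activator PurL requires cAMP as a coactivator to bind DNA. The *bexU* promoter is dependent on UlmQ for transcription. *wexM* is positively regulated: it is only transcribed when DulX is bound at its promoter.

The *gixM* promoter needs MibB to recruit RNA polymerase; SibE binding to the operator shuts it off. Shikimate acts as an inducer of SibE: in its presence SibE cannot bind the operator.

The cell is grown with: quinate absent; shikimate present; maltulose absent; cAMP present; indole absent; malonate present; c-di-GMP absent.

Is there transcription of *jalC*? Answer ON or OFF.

ON

Malonate is present, so BexH is inactive.
With no repressor bound, *ulmQ* is transcribed.
So UlmQ is produced and active.
No repressor is bound and UlmQ is active, so *bexU* is transcribed.
So BexU is produced and active.
c-di-GMP is absent, so MibB is active.
Shikimate is present, so SibE is inactive.
No repressor is bound and MibB is active, so *gixM* is transcribed.
So GixM is produced and active.
cAMP is present, so PurL is active.
Quinate is absent, so FenQ is active.
No repressor is bound and PurL and FenQ are active, so *temK* is transcribed.
So TemK is produced and active.
With repressor GixM bound, *velC* is not transcribed.
So VelC is not produced.
Indole is absent, so NolZ is active.
With repressor NolZ bound, *cilS* is not transcribed.
So CilS is not produced.
Maltulose is absent, so DulX is inactive.
Required activator DulX is absent, so *wexM* is not transcribed.
So WexM is not produced.
No activator is available at the *jovH* promoter, so *jovH* is not transcribed.
So JovH is not produced.
No repressor is bound and BexU is active, so *jalC* is transcribed.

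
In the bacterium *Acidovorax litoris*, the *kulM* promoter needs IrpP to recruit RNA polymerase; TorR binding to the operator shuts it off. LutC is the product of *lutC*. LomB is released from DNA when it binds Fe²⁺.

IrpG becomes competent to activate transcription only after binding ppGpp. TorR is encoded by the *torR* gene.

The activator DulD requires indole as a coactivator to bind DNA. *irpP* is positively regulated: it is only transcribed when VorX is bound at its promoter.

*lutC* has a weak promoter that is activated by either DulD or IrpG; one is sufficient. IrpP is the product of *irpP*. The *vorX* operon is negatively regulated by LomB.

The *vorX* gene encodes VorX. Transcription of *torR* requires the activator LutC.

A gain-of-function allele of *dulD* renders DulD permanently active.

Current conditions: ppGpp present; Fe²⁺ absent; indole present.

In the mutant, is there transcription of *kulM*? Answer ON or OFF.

Fe²⁺ is absent, so LomB is active.
With repressor LomB bound, *vorX* is not transcribed.
So VorX is not produced.
Required activator VorX is absent, so *irpP* is not transcribed.
So IrpP is not produced.
DulD is constitutively active in this strain.
ppGpp is present, so IrpG is active.
Activator DulD is present, so *lutC* is transcribed.
So LutC is produced and active.
No repressor is bound and LutC is active, so *torR* is transcribed.
So TorR is produced and active.
With repressor TorR bound, *kulM* is not transcribed.

OFF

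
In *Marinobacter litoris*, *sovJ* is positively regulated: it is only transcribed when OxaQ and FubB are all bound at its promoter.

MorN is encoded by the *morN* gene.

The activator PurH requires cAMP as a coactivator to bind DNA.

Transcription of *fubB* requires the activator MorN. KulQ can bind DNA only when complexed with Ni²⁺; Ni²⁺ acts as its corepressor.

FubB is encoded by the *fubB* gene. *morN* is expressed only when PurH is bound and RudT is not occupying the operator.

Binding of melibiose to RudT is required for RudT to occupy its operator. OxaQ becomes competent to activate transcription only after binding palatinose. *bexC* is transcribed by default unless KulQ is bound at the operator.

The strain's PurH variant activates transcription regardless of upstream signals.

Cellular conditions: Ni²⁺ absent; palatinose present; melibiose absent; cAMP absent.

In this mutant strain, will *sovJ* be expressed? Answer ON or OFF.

ON

Palatinose is present, so OxaQ is active.
Melibiose is absent, so RudT is inactive.
PurH is constitutively active in this strain.
No repressor is bound and PurH is active, so *morN* is transcribed.
So MorN is produced and active.
No repressor is bound and MorN is active, so *fubB* is transcribed.
So FubB is produced and active.
No repressor is bound and OxaQ and FubB are active, so *sovJ* is transcribed.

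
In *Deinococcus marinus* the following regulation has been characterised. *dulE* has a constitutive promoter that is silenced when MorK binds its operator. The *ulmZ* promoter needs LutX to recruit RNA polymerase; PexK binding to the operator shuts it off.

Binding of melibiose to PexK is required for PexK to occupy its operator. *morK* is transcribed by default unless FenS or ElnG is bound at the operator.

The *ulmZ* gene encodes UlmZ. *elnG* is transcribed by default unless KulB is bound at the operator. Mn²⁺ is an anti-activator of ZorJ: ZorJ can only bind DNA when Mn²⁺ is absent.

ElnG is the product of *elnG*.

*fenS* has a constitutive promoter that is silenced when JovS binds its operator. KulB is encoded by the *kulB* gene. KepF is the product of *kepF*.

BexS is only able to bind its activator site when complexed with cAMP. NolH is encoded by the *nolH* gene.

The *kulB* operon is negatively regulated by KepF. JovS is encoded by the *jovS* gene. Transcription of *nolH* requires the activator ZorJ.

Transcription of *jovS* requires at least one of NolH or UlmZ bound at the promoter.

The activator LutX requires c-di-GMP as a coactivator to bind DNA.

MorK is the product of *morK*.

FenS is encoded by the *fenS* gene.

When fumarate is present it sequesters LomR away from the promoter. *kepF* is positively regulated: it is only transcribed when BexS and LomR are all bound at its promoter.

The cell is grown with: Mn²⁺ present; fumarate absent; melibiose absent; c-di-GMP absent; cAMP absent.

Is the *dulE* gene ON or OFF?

ON

Mn²⁺ is present, so ZorJ is inactive.
Required activator ZorJ is absent, so *nolH* is not transcribed.
So NolH is not produced.
Melibiose is absent, so PexK is inactive.
c-di-GMP is absent, so LutX is inactive.
Required activator LutX is absent, so *ulmZ* is not transcribed.
So UlmZ is not produced.
No activator is available at the *jovS* promoter, so *jovS* is not transcribed.
So JovS is not produced.
With no repressor bound, *fenS* is transcribed.
So FenS is produced and active.
cAMP is absent, so BexS is inactive.
Fumarate is absent, so LomR is active.
Required activator BexS is absent, so *kepF* is not transcribed.
So KepF is not produced.
With no repressor bound, *kulB* is transcribed.
So KulB is produced and active.
With repressor KulB bound, *elnG* is not transcribed.
So ElnG is not produced.
With repressor FenS bound, *morK* is not transcribed.
So MorK is not produced.
With no repressor bound, *dulE* is transcribed.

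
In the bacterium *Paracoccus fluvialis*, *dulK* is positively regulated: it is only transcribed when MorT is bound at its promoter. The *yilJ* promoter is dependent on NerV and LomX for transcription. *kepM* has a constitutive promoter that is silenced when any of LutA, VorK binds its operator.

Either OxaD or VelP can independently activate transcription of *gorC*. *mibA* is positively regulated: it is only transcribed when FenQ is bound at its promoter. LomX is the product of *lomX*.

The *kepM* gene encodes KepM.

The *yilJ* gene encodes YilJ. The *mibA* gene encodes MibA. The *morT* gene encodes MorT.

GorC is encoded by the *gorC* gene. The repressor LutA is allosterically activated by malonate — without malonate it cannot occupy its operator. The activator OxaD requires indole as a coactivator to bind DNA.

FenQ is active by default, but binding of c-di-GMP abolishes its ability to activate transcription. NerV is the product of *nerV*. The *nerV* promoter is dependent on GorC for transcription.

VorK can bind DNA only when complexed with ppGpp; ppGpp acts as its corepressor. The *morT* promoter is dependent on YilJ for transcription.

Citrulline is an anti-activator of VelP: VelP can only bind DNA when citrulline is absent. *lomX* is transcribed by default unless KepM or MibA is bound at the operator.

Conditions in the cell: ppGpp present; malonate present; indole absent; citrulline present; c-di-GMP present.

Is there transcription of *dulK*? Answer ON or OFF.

OFF

Indole is absent, so OxaD is inactive.
Citrulline is present, so VelP is inactive.
No activator is available at the *gorC* promoter, so *gorC* is not transcribed.
So GorC is not produced.
Required activator GorC is absent, so *nerV* is not transcribed.
So NerV is not produced.
Malonate is present, so LutA is active.
ppGpp is present, so VorK is active.
With repressor LutA bound, *kepM* is not transcribed.
So KepM is not produced.
c-di-GMP is present, so FenQ is inactive.
Required activator FenQ is absent, so *mibA* is not transcribed.
So MibA is not produced.
With no repressor bound, *lomX* is transcribed.
So LomX is produced and active.
Required activator NerV is absent, so *yilJ* is not transcribed.
So YilJ is not produced.
Required activator YilJ is absent, so *morT* is not transcribed.
So MorT is not produced.
Required activator MorT is absent, so *dulK* is not transcribed.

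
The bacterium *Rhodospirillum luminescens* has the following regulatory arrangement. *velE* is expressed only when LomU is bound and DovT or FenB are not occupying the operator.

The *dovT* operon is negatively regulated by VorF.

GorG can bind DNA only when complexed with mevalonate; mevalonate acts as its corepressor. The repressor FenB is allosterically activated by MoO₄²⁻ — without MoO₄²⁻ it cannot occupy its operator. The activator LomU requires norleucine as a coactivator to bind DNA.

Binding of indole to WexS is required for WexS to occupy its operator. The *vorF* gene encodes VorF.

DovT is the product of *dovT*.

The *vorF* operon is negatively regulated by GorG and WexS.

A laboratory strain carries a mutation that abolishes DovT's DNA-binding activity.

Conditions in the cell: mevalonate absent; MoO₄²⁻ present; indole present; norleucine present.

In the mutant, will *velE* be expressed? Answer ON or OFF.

OFF

DovT is non-functional in this strain, so it has no effect.
MoO₄²⁻ is present, so FenB is active.
Norleucine is present, so LomU is active.
With repressor FenB bound, *velE* is not transcribed.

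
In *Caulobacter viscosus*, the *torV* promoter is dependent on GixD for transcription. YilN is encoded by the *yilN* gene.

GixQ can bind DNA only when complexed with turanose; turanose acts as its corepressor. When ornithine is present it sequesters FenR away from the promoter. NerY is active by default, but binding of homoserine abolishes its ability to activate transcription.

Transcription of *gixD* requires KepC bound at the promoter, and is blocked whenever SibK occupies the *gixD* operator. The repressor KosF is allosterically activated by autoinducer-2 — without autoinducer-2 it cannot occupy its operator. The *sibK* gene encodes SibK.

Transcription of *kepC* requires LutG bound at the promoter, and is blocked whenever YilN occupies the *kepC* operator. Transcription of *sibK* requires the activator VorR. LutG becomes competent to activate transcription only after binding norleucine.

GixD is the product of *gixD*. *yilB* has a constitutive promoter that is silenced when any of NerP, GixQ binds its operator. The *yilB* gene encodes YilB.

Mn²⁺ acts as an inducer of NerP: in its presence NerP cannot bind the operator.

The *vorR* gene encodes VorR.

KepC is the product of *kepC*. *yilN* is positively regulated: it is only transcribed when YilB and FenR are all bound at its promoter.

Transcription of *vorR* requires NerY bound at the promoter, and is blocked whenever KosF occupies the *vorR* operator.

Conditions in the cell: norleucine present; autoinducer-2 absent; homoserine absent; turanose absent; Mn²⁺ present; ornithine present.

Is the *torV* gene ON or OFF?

OFF

Mn²⁺ is present, so NerP is inactive.
Turanose is absent, so GixQ is inactive.
With no repressor bound, *yilB* is transcribed.
So YilB is produced and active.
Ornithine is present, so FenR is inactive.
Required activator FenR is absent, so *yilN* is not transcribed.
So YilN is not produced.
Norleucine is present, so LutG is active.
No repressor is bound and LutG is active, so *kepC* is transcribed.
So KepC is produced and active.
Autoinducer-2 is absent, so KosF is inactive.
Homoserine is absent, so NerY is active.
No repressor is bound and NerY is active, so *vorR* is transcribed.
So VorR is produced and active.
No repressor is bound and VorR is active, so *sibK* is transcribed.
So SibK is produced and active.
With repressor SibK bound, *gixD* is not transcribed.
So GixD is not produced.
Required activator GixD is absent, so *torV* is not transcribed.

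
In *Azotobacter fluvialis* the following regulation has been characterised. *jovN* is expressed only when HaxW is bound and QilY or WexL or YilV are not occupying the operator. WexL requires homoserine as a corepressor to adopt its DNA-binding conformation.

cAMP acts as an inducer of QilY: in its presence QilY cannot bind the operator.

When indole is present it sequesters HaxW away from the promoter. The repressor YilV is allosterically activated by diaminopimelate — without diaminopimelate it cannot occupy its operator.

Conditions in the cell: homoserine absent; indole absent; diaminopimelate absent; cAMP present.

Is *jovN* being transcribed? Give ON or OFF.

cAMP is present, so QilY is inactive.
Indole is absent, so HaxW is active.
Homoserine is absent, so WexL is inactive.
Diaminopimelate is absent, so YilV is inactive.
No repressor is bound and HaxW is active, so *jovN* is transcribed.

ON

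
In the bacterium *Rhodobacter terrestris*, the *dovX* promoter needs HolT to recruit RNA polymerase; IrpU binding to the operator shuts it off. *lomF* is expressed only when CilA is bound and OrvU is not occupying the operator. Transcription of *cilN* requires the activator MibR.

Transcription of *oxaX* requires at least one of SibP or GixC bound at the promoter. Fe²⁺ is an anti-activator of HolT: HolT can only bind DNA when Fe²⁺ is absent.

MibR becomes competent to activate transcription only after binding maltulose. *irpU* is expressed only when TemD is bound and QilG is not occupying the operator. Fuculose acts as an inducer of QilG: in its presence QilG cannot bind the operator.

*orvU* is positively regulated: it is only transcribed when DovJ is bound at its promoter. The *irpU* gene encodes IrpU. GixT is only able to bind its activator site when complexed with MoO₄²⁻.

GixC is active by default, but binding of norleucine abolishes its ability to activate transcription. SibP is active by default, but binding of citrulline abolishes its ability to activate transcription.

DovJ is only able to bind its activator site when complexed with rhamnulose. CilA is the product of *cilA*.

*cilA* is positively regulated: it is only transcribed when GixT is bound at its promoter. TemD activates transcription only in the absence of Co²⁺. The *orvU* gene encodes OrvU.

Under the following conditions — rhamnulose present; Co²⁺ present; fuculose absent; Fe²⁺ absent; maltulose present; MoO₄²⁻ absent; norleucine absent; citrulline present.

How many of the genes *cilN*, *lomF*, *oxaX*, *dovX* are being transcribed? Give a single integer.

Maltulose is present, so MibR is active.
No repressor is bound and MibR is active, so *cilN* is transcribed.
→ *cilN* is ON.
MoO₄²⁻ is absent, so GixT is inactive.
Required activator GixT is absent, so *cilA* is not transcribed.
So CilA is not produced.
Rhamnulose is present, so DovJ is active.
No repressor is bound and DovJ is active, so *orvU* is transcribed.
So OrvU is produced and active.
With repressor OrvU bound, *lomF* is not transcribed.
→ *lomF* is OFF.
Citrulline is present, so SibP is inactive.
Norleucine is absent, so GixC is active.
Activator GixC is present, so *oxaX* is transcribed.
→ *oxaX* is ON.
Fuculose is absent, so QilG is active.
Co²⁺ is present, so TemD is inactive.
With repressor QilG bound, *irpU* is not transcribed.
So IrpU is not produced.
Fe²⁺ is absent, so HolT is active.
No repressor is bound and HolT is active, so *dovX* is transcribed.
→ *dovX* is ON.
3 of the 4 genes are transcribed.

3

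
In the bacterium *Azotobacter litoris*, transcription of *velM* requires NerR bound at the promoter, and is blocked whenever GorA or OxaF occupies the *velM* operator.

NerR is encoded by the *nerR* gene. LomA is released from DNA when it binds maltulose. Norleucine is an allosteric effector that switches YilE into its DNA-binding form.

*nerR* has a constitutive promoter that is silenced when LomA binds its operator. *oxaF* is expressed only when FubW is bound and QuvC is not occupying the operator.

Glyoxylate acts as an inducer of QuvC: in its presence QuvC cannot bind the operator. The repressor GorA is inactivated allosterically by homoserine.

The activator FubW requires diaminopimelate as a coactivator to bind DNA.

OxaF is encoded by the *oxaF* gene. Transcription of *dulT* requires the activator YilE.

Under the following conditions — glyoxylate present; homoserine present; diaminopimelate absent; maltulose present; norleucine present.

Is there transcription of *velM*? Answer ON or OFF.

Homoserine is present, so GorA is inactive.
Maltulose is present, so LomA is inactive.
With no repressor bound, *nerR* is transcribed.
So NerR is produced and active.
Glyoxylate is present, so QuvC is inactive.
Diaminopimelate is absent, so FubW is inactive.
Required activator FubW is absent, so *oxaF* is not transcribed.
So OxaF is not produced.
No repressor is bound and NerR is active, so *velM* is transcribed.

ON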